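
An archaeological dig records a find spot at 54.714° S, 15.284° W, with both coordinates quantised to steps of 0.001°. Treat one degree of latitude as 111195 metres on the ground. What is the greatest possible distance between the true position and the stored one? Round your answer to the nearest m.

With a 0.001° grid the true value lies within half a step, ±0.001°/2 = ±0.0005°, of the stored one.
Latitude error → 0.0005 × 111195 = 55.5975 m along the meridian.
Longitude error → 0.0005 × 111195 × cos 54.714° = 0.0005 × 111195 × 0.5777 ≈ 32.1164 m.
Worst case both components are at the extreme and orthogonal: √(55.5975² + 32.1164²) ≈ 64.207 m.

64 m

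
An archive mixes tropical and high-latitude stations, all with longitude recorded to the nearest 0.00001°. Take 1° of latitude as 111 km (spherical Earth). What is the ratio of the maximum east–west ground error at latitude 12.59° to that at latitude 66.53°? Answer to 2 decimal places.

2.45

Rounding to 5 decimal places leaves the longitude within ±5e-06° of the true value.
Error at 12.59° = 5e-06° × 111000 × cos 12.59° ≈ 0.555 × 0.9760 = 0.54165 m.
Error at 66.53° = 5e-06° × 111000 × cos 66.53° ≈ 0.555 × 0.3983 = 0.22104 m.
The ratio reduces to cos 12.59° / cos 66.53° = 0.9760/0.3983 ≈ 2.4505.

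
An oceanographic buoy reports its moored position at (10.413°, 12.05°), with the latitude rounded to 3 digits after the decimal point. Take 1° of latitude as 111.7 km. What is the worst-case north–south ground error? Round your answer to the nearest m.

56 m

Rounding to 3 decimal places leaves the latitude within ±0.0005° of the true value.
North–south distance: 0.0005° × 111700 m/° = 55.85 m.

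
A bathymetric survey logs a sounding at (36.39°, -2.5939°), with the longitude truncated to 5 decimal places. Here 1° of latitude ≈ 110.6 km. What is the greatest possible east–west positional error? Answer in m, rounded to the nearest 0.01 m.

0.89 m

Truncating at 5 decimal places can drop up to a full unit in the last place, so the longitude may be off by as much as 1e-05°.
One degree of longitude at 36.39° is 110600 × cos 36.39° ≈ 110600 × 0.8050 = 89032.7 m.
Maximum E–W displacement: 1e-05 × 89032.7 = 0.890327 m.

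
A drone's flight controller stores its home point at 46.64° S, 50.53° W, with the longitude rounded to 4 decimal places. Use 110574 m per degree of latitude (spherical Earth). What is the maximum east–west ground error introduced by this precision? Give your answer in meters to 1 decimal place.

3.8 meters

Rounding to 4 decimal places leaves the longitude within ±5e-05° of the true value.
At latitude 46.64° a degree of longitude spans 110574 m × cos 46.64° = 110574 × 0.6866 ≈ 75917.9 m.
East–west error: 5e-05° × 75917.9 m/° ≈ 3.7959 m.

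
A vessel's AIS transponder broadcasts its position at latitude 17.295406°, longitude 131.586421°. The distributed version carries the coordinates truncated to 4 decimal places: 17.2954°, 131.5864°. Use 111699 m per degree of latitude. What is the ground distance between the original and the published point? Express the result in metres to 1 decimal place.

2.3 metres

The latitude changed by +0.000006° and the longitude by +0.000021°.
N–S: 0.000006° × 111699 m/° = 0.670194 m.
E–W at 17.2954°: 0.000021° × 111699 × cos 17.2954° = 0.000021 × 111699 × 0.9548 ≈ 2.23962 m.
Hypotenuse of the two orthogonal shifts: √(0.670194² + 2.23962²) = 2.33774 m.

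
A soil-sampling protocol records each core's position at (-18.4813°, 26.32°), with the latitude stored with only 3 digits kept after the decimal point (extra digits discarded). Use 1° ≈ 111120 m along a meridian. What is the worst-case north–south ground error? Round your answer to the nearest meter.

111 meters

Truncating at 3 decimal places can drop up to a full unit in the last place, so the latitude may be off by as much as 0.001°.
So the N–S error is at most 0.001 × 111120 = 111.12 m.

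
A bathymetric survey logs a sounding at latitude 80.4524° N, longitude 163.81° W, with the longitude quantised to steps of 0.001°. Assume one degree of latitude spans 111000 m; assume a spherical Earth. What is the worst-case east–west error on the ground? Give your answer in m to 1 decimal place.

9.2 m

With a 0.001° grid the true value lies within half a step, ±0.001°/2 = ±0.0005°, of the stored one.
One degree of longitude at 80.4524° is 111000 × cos 80.4524° ≈ 111000 × 0.1659 = 18411.2 m.
East–west error: 0.0005° × 18411.2 m/° ≈ 9.20561 m.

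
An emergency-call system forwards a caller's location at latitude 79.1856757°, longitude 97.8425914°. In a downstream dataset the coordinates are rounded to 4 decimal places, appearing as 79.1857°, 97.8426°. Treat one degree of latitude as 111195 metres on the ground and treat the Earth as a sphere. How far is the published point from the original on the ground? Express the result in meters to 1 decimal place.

2.7 meters

Δlat = 79.1856757 − 79.1857 = -0.0000243°; Δlon = 97.8425914 − 97.8426 = -0.0000086°.
N–S: -0.0000243° × 111195 m/° = -2.70204 m.
East–west at this latitude: -0.0000086° × 111195 × cos 79.1857° ≈ -0.0000086 × 20863.1 = -0.179423 m.
Combined displacement = (2.70204² + 0.179423²)^½ ≈ 2.70799 m.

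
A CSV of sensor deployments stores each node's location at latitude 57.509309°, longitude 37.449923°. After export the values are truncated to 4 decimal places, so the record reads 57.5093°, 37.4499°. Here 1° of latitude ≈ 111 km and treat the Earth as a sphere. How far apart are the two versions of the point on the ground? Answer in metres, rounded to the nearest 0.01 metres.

1.70 metres

Δlat = 57.509309 − 57.5093 = +0.000009°; Δlon = 37.449923 − 37.4499 = +0.000023°.
North–south shift: 0.000009 × 111000 = 0.999 m.
East–west at this latitude: 0.000023° × 111000 × cos 57.5093° ≈ 0.000023 × 59625.1 = 1.37138 m.
Combined displacement = (0.999² + 1.37138²)^½ ≈ 1.69667 m.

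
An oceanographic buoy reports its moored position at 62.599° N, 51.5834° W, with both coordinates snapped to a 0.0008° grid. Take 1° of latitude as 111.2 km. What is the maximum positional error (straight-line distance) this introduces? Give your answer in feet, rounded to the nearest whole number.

161 feet

With a 0.0008° grid the true value lies within half a step, ±0.0008°/2 = ±0.0004°, of the stored one.
North–south component: 0.0004° × 111200 = 44.48 m.
East–west component at 62.599°: 0.0004° × 111200 × cos 62.599° ≈ 0.0004 × 51175.9 ≈ 20.4704 m.
Worst case both components are at the extreme and orthogonal: √(44.48² + 20.4704²) ≈ 48.9643 m.
Converting: 48.9643 m × 3.2808 ft/m ≈ 160.64 ft.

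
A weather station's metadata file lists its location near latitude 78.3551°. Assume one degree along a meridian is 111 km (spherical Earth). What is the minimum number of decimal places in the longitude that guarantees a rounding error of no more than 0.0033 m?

At 78.3551° one degree of longitude covers 111000 × cos 78.3551° ≈ 111000 × 0.2018 ≈ 22404.9 m.
N decimal places → at most half a unit in the last place, 0.5 × 10⁻ᴺ° = 22404.9/2 × 10⁻ᴺ m.
Setting 11202.4 × 10⁻ᴺ ≤ 0.0033 gives 10ᴺ ≥ 3.395e+06, i.e. N ≥ 6.53.
So 7 decimal places suffice (0.00112 m); 6 would allow up to 0.0112 m.

7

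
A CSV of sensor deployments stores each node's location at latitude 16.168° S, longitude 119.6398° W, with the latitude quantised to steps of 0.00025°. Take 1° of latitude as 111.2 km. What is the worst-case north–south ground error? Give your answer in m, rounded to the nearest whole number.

14 m

With a 0.00025° grid the true value lies within half a step, ±0.00025°/2 = ±0.000125°, of the stored one.
So the N–S error is at most 0.000125 × 111200 = 13.9 m.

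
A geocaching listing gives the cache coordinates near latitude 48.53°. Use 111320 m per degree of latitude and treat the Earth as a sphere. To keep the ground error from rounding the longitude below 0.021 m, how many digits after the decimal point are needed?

At 48.53° one degree of longitude covers 111320 × cos 48.53° ≈ 111320 × 0.6622 ≈ 73719.2 m.
With N decimal places the half-ulp bound is 0.5·10⁻ᴺ°, or 0.5·10⁻ᴺ × 73719.2 m on the ground.
Need 0.5 × 73719.2 × 10⁻ᴺ ≤ 0.021 → 10⁻ᴺ ≤ 5.697e-07, so N ≥ 6.24.
N = 6 would give 0.0369 m (too coarse); N = 7 gives 0.00369 m ≤ 0.021 m.

7 decimal places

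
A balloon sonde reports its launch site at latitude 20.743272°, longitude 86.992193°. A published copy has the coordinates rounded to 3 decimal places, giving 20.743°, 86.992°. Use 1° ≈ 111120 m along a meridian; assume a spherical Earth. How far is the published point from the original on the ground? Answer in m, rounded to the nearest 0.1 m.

36.3 m

Δlat = 20.743272 − 20.743 = +0.000272°; Δlon = 86.992193 − 86.992 = +0.000193°.
North–south shift: 0.000272 × 111120 = 30.2246 m.
E–W at 20.743°: 0.000193° × 111120 × cos 20.743° = 0.000193 × 111120 × 0.9352 ≈ 20.056 m.
Combined displacement = (30.2246² + 20.056²)^½ ≈ 36.2736 m.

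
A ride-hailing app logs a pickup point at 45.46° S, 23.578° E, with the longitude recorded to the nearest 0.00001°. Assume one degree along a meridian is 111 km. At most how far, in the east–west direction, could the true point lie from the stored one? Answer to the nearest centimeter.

Rounding to 5 decimal places leaves the longitude within ±5e-06° of the true value.
One degree of longitude at 45.46° is 111000 × cos 45.46° ≈ 111000 × 0.7014 = 77856.2 m.
Maximum E–W displacement: 5e-06 × 77856.2 = 0.389281 m.
That is 0.389281 m = 38.928 cm.

39 centimeters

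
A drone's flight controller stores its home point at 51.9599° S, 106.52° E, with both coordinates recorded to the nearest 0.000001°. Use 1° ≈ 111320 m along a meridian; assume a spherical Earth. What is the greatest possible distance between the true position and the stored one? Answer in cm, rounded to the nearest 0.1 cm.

6.5 cm

Rounding to 6 decimal places leaves each coordinate within ±5e-07° of the true value.
Latitude error → 5e-07 × 111320 = 0.05566 m along the meridian.
E–W at 51.9599°: 5e-07° × 111320 × cos 51.9599° = 5e-07 × 111320 × 0.6162 ≈ 0.0342984 m.
Combining orthogonally: (0.05566² + 0.0342984²)^½ ≈ 0.065379 m.
That is 0.065379 m = 6.5379 cm.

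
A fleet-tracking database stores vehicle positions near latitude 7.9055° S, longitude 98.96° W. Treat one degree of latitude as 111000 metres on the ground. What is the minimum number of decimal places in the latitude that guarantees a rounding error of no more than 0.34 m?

6

One degree of latitude covers 111000 m.
With N decimal places the half-ulp bound is 0.5·10⁻ᴺ°, or 0.5·10⁻ᴺ × 111000 m on the ground.
Need 0.5 × 111000 × 10⁻ᴺ ≤ 0.34 → 10⁻ᴺ ≤ 6.126e-06, so N ≥ 5.21.
At 5 places the error can reach 0.555 m, but 6 places keeps it to 0.0555 m.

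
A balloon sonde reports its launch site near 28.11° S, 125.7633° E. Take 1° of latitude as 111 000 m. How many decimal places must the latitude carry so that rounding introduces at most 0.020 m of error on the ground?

7

One degree of latitude covers 111000 m.
N decimal places → at most half a unit in the last place, 0.5 × 10⁻ᴺ° = 111000/2 × 10⁻ᴺ m.
Need 0.5 × 111000 × 10⁻ᴺ ≤ 0.020 → 10⁻ᴺ ≤ 3.604e-07, so N ≥ 6.44.
So 7 decimal places suffice (0.00555 m); 6 would allow up to 0.0555 m.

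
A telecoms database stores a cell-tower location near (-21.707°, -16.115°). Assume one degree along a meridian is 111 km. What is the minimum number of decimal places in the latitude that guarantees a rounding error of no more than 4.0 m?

5 decimal places

One degree of latitude covers 111000 m.
Rounding to N decimal places gives at most 0.5 × 10⁻ᴺ degrees of error, i.e. 0.5 × 10⁻ᴺ × 111000 m.
Setting 55500 × 10⁻ᴺ ≤ 4.0 gives 10ᴺ ≥ 1.388e+04, i.e. N ≥ 4.14.
So 5 decimal places suffice (0.555 m); 4 would allow up to 5.55 m.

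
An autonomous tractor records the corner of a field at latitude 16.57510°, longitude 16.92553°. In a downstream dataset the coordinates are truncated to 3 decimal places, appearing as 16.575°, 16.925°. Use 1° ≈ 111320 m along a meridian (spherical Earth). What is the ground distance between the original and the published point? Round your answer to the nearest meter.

Δlat = 16.57510 − 16.575 = +0.00010°; Δlon = 16.92553 − 16.925 = +0.00053°.
N–S: 0.00010° × 111320 m/° = 11.132 m.
E–W at 16.575°: 0.00053° × 111320 × cos 16.575° = 0.00053 × 111320 × 0.9584 ≈ 56.548 m.
Combined displacement = (11.132² + 56.548²)^½ ≈ 57.6333 m.

58 meters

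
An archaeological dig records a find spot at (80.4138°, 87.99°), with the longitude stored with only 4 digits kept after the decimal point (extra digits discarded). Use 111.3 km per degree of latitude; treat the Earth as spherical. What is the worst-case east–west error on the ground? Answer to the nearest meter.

2 meters

Truncating at 4 decimal places can drop up to a full unit in the last place, so the longitude may be off by as much as 0.0001°.
At latitude 80.4138° a degree of longitude spans 111300 m × cos 80.4138° = 111300 × 0.1665 ≈ 18534.9 m.
East–west error: 0.0001° × 18534.9 m/° ≈ 1.85349 m.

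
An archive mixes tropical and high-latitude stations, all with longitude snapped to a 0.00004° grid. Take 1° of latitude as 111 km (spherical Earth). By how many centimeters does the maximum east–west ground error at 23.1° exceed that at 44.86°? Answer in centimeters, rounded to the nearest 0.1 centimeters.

46.8 centimeters

With a 0.00004° grid the true value lies within half a step, ±0.00004°/2 = ±2e-05°, of the stored one.
Error at 23.1° = 2e-05° × 111000 × cos 23.1° ≈ 2.22 × 0.9198 = 2.042 m.
At 44.86°: 2e-05° × 111000 × cos 44.86° = 2e-05 × 111000 × 0.7088 ≈ 1.5736 m.
So the lower-latitude error exceeds the higher by 2.042 − 1.5736 = 0.4684 m.
That is 0.468396 m = 46.84 cm.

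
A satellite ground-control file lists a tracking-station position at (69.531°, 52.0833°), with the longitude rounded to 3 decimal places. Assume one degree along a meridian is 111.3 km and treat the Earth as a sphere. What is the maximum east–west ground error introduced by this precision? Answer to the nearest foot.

Rounding to 3 decimal places leaves the longitude within ±0.0005° of the true value.
Parallels shrink by cos φ, so at 69.531° a degree of longitude is 111300 × 0.3497 ≈ 38921.7 m.
East–west error: 0.0005° × 38921.7 m/° ≈ 19.4608 m.
In feet: 19.4608 m ÷ 0.3048 ≈ 63.848 ft.

64 feet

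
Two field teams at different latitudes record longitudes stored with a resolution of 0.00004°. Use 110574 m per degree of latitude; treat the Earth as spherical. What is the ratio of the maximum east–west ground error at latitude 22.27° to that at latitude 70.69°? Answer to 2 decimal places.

2.80

With a 0.00004° grid the true value lies within half a step, ±0.00004°/2 = ±2e-05°, of the stored one.
At 22.27°: 2e-05° × 110574 × cos 22.27° = 2e-05 × 110574 × 0.9254 ≈ 2.0465 m.
At 70.69°: 2e-05° × 110574 × cos 70.69° = 2e-05 × 110574 × 0.3307 ≈ 0.73129 m.
The ratio reduces to cos 22.27° / cos 70.69° = 0.9254/0.3307 ≈ 2.7985.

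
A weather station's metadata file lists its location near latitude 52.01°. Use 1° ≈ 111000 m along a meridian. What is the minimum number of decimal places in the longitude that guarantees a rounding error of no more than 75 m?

3

At 52.01° one degree of longitude covers 111000 × cos 52.01° ≈ 111000 × 0.6155 ≈ 68323.2 m.
N decimal places → at most half a unit in the last place, 0.5 × 10⁻ᴺ° = 68323.2/2 × 10⁻ᴺ m.
Setting 34161.6 × 10⁻ᴺ ≤ 75 gives 10ᴺ ≥ 455.5, i.e. N ≥ 2.66.
N = 2 would give 342 m (too coarse); N = 3 gives 34.2 m ≤ 75 m.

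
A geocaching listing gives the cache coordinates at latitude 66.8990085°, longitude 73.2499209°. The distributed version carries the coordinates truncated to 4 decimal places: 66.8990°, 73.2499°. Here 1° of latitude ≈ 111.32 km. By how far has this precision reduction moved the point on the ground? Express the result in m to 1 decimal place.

Δlat = 66.8990085 − 66.8990 = +0.0000085°; Δlon = 73.2499209 − 73.2499 = +0.0000209°.
N–S: 0.0000085° × 111320 m/° = 0.94622 m.
East–west at this latitude: 0.0000209° × 111320 × cos 66.899° ≈ 0.0000209 × 43676.8 = 0.912844 m.
Hypotenuse of the two orthogonal shifts: √(0.94622² + 0.912844²) = 1.31477 m.

1.3 m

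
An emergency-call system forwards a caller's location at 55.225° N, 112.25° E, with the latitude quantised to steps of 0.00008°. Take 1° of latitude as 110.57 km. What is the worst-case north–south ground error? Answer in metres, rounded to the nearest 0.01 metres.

4.42 metres

With a 0.00008° grid the true value lies within half a step, ±0.00008°/2 = ±4e-05°, of the stored one.
North–south distance: 4e-05° × 110570 m/° = 4.4228 m.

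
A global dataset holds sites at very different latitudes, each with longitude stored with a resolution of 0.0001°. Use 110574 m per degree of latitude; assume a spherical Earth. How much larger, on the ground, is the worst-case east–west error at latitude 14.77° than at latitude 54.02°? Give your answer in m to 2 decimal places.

With a 0.0001° grid the true value lies within half a step, ±0.0001°/2 = ±5e-05°, of the stored one.
At 14.77°: 5e-05° × 110574 × cos 14.77° = 5e-05 × 110574 × 0.9670 ≈ 5.346 m.
At 54.02°: 5e-05° × 110574 × cos 54.02° = 5e-05 × 110574 × 0.5875 ≈ 3.2481 m.
Difference: 5.346 − 3.2481 = 2.0979 m.

2.10 m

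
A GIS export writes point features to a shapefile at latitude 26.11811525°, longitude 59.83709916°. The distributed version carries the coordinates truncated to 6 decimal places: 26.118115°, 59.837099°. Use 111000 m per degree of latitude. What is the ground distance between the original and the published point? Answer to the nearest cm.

3 cm

The latitude changed by +0.00000025° and the longitude by +0.00000016°.
N–S: 0.00000025° × 111000 m/° = 0.02775 m.
E–W at 26.1181°: 0.00000016° × 111000 × cos 26.1181° = 0.00000016 × 111000 × 0.8979 ≈ 0.0159465 m.
Hypotenuse of the two orthogonal shifts: √(0.02775² + 0.0159465²) = 0.0320055 m.
That is 0.0320055 m = 3.2006 cm.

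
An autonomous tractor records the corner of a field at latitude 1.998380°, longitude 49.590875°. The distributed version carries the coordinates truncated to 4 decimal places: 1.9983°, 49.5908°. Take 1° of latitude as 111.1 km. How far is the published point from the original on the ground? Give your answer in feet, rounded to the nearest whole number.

The latitude changed by +0.000080° and the longitude by +0.000075°.
North–south shift: 0.000080 × 111100 = 8.888 m.
E–W at 1.9983°: 0.000075° × 111100 × cos 1.9983° = 0.000075 × 111100 × 0.9994 ≈ 8.32743 m.
Combined displacement = (8.888² + 8.32743²)^½ ≈ 12.1796 m.
Converting: 12.1796 m × 3.2808 ft/m ≈ 39.959 ft.

40 feet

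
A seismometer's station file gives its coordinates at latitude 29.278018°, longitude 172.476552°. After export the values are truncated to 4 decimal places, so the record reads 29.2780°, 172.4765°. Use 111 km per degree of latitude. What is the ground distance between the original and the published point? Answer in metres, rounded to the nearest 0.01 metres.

The latitude changed by +0.000018° and the longitude by +0.000052°.
North–south shift: 0.000018 × 111000 = 1.998 m.
E–W at 29.278°: 0.000052° × 111000 × cos 29.278° = 0.000052 × 111000 × 0.8723 ≈ 5.03467 m.
Distance: √(1.998² + 5.03467²) ≈ 5.41663 m.

5.42 metres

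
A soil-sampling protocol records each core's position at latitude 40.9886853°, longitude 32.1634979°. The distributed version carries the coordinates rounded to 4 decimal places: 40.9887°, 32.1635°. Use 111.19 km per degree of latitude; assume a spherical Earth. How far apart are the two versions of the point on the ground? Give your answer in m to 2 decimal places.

Δlat = 40.9886853 − 40.9887 = -0.0000147°; Δlon = 32.1634979 − 32.1635 = -0.0000021°.
N–S: -0.0000147° × 111190 m/° = -1.63449 m.
E–W at 40.9887°: -0.0000021° × 111190 × cos 40.9887° = -0.0000021 × 111190 × 0.7548 ≈ -0.176254 m.
Combined displacement = (1.63449² + 0.176254²)^½ ≈ 1.64397 m.

1.64 m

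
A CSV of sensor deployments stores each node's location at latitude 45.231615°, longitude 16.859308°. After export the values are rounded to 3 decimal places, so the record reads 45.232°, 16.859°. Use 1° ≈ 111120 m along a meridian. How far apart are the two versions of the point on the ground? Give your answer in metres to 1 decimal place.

Δlat = 45.231615 − 45.232 = -0.000385°; Δlon = 16.859308 − 16.859 = +0.000308°.
N–S: -0.000385° × 111120 m/° = -42.7812 m.
East–west at this latitude: 0.000308° × 111120 × cos 45.232° ≈ 0.000308 × 78254.9 = 24.1025 m.
Distance: √(42.7812² + 24.1025²) ≈ 49.1036 m.

49.1 metres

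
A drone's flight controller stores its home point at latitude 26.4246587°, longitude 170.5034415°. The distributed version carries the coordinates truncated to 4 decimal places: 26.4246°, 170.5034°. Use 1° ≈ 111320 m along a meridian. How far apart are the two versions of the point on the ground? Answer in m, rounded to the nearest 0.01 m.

7.73 m

Δlat = 26.4246587 − 26.4246 = +0.0000587°; Δlon = 170.5034415 − 170.5034 = +0.0000415°.
N–S: 0.0000587° × 111320 m/° = 6.53448 m.
E–W at 26.4246°: 0.0000415° × 111320 × cos 26.4246° = 0.0000415 × 111320 × 0.8955 ≈ 4.13711 m.
Hypotenuse of the two orthogonal shifts: √(6.53448² + 4.13711²) = 7.73403 m.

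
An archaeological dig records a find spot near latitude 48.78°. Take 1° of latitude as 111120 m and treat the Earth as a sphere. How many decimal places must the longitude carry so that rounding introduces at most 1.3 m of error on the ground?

At 48.78° one degree of longitude covers 111120 × cos 48.78° ≈ 111120 × 0.6590 ≈ 73222.8 m.
N decimal places → at most half a unit in the last place, 0.5 × 10⁻ᴺ° = 73222.8/2 × 10⁻ᴺ m.
Setting 36611.4 × 10⁻ᴺ ≤ 1.3 gives 10ᴺ ≥ 2.816e+04, i.e. N ≥ 4.45.
At 4 places the error can reach 3.66 m, but 5 places keeps it to 0.366 m.

5 decimal places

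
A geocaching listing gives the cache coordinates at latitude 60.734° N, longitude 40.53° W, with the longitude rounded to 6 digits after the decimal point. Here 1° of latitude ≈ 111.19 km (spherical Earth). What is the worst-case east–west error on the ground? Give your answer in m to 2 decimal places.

0.03 m

Rounding to 6 decimal places leaves the longitude within ±5e-07° of the true value.
At latitude 60.734° a degree of longitude spans 111190 m × cos 60.734° = 111190 × 0.4889 ≈ 54356.9 m.
So at most 5e-07° × 54356.9 ≈ 0.0271784 m east–west.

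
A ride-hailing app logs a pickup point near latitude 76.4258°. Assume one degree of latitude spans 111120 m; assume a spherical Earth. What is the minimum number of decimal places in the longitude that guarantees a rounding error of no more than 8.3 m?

At 76.4258° one degree of longitude covers 111120 × cos 76.4258° ≈ 111120 × 0.2347 ≈ 26080.4 m.
Rounding to N decimal places gives at most 0.5 × 10⁻ᴺ degrees of error, i.e. 0.5 × 10⁻ᴺ × 26080.4 m.
Setting 13040.2 × 10⁻ᴺ ≤ 8.3 gives 10ᴺ ≥ 1571, i.e. N ≥ 3.20.
N = 3 would give 13 m (too coarse); N = 4 gives 1.3 m ≤ 8.3 m.

4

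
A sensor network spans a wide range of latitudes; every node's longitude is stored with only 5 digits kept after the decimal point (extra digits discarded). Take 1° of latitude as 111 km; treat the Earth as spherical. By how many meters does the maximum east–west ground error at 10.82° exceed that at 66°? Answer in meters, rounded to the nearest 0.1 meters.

0.6 meters

Truncating at 5 decimal places can drop up to a full unit in the last place, so the longitude may be off by as much as 1e-05°.
Error at 10.82° = 1e-05° × 111000 × cos 10.82° ≈ 1.11 × 0.9822 = 1.0903 m.
At 66°: 1e-05° × 111000 × cos 66° = 1e-05 × 111000 × 0.4067 ≈ 0.45148 m.
So the lower-latitude error exceeds the higher by 1.0903 − 0.45148 = 0.63879 m.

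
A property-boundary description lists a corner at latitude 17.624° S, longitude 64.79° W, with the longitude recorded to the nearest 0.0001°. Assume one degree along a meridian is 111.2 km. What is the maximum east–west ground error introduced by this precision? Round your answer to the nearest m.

Rounding to 4 decimal places leaves the longitude within ±5e-05° of the true value.
Parallels shrink by cos φ, so at 17.624° a degree of longitude is 111200 × 0.9531 ≈ 105981 m.
Maximum E–W displacement: 5e-05 × 105981 = 5.29904 m.

5 m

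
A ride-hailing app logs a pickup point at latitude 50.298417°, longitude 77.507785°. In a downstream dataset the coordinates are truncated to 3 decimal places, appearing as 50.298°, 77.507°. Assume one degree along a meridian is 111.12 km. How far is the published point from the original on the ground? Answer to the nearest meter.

Δlat = 50.298417 − 50.298 = +0.000417°; Δlon = 77.507785 − 77.507 = +0.000785°.
N–S: 0.000417° × 111120 m/° = 46.337 m.
East–west at this latitude: 0.000785° × 111120 × cos 50.298° ≈ 0.000785 × 70982.9 = 55.7215 m.
Hypotenuse of the two orthogonal shifts: √(46.337² + 55.7215²) = 72.4708 m.

72 meters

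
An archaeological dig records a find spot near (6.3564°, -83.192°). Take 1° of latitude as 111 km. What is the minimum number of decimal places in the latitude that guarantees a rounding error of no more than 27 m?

One degree of latitude covers 111000 m.
N decimal places → at most half a unit in the last place, 0.5 × 10⁻ᴺ° = 111000/2 × 10⁻ᴺ m.
Setting 55500 × 10⁻ᴺ ≤ 27 gives 10ᴺ ≥ 2056, i.e. N ≥ 3.31.
So 4 decimal places suffice (5.55 m); 3 would allow up to 55.5 m.

4 decimal places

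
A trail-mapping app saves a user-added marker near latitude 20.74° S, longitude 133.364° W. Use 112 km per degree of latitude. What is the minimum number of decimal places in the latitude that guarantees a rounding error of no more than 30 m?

One degree of latitude covers 112000 m.
N decimal places → at most half a unit in the last place, 0.5 × 10⁻ᴺ° = 112000/2 × 10⁻ᴺ m.
Setting 56000 × 10⁻ᴺ ≤ 30 gives 10ᴺ ≥ 1867, i.e. N ≥ 3.27.
N = 3 would give 56 m (too coarse); N = 4 gives 5.6 m ≤ 30 m.

4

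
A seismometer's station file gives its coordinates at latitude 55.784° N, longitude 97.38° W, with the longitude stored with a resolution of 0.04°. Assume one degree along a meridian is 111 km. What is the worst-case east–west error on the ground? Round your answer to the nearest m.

1248 m

With a 0.04° grid the true value lies within half a step, ±0.04°/2 = ±0.02°, of the stored one.
Parallels shrink by cos φ, so at 55.784° a degree of longitude is 111000 × 0.5623 ≈ 62416.9 m.
East–west error: 0.02° × 62416.9 m/° ≈ 1248.34 m.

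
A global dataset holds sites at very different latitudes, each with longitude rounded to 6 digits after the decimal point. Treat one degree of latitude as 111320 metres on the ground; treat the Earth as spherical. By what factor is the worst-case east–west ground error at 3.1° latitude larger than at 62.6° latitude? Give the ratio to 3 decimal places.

Rounding to 6 decimal places leaves the longitude within ±5e-07° of the true value.
At 3.1°: 5e-07° × 111320 × cos 3.1° = 5e-07 × 111320 × 0.9985 ≈ 0.055579 m.
Error at 62.6° = 5e-07° × 111320 × cos 62.6° ≈ 0.05566 × 0.4602 = 0.025615 m.
The ratio reduces to cos 3.1° / cos 62.6° = 0.9985/0.4602 ≈ 2.1698.

2.170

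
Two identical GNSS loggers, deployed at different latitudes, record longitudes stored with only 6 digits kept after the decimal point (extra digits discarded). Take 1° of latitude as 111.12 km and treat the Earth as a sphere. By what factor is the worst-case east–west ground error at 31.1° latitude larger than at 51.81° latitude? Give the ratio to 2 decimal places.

1.38

Truncating at 6 decimal places can drop up to a full unit in the last place, so the longitude may be off by as much as 1e-06°.
Error at 31.1° = 1e-06° × 111120 × cos 31.1° ≈ 0.11112 × 0.8563 = 0.095148 m.
Error at 51.81° = 1e-06° × 111120 × cos 51.81° ≈ 0.11112 × 0.6183 = 0.068702 m.
Ratio: 0.095148 / 0.068702 = cos 31.1° / cos 51.81° ≈ 1.3849.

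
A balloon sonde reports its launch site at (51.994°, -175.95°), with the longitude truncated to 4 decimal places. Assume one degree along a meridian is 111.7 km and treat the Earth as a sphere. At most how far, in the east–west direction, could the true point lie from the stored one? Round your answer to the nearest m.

7 m

Truncating at 4 decimal places can drop up to a full unit in the last place, so the longitude may be off by as much as 0.0001°.
Parallels shrink by cos φ, so at 51.994° a degree of longitude is 111700 × 0.6157 ≈ 68778.6 m.
East–west error: 0.0001° × 68778.6 m/° ≈ 6.87786 m.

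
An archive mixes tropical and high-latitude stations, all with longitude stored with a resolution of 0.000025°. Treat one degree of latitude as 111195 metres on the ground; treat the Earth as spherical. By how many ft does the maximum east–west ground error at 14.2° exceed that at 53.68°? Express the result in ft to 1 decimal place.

With a 0.000025° grid the true value lies within half a step, ±0.000025°/2 = ±1.25e-05°, of the stored one.
Error at 14.2° = 1.25e-05° × 111195 × cos 14.2° ≈ 1.3899 × 0.9694 = 1.3475 m.
Error at 53.68° = 1.25e-05° × 111195 × cos 53.68° ≈ 1.3899 × 0.5923 = 0.82325 m.
So the lower-latitude error exceeds the higher by 1.3475 − 0.82325 = 0.52422 m.
In feet: 0.524216 m ÷ 0.3048 ≈ 1.7199 ft.

1.7 ft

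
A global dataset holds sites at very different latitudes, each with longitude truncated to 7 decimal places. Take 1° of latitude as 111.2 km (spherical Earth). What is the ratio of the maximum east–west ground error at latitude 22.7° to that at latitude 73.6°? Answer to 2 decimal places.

3.27

Truncating at 7 decimal places can drop up to a full unit in the last place, so the longitude may be off by as much as 1e-07°.
At 22.7°: 1e-07° × 111200 × cos 22.7° = 1e-07 × 111200 × 0.9225 ≈ 0.010259 m.
At 73.6°: 1e-07° × 111200 × cos 73.6° = 1e-07 × 111200 × 0.2823 ≈ 0.0031396 m.
Ratio: 0.010259 / 0.0031396 = cos 22.7° / cos 73.6° ≈ 3.2675.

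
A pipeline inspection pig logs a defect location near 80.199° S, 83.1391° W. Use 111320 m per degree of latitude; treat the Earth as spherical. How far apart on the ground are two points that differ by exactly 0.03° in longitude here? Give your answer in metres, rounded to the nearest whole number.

At 80.199° a degree of longitude is 111320 × cos 80.199° ≈ 18949.6 m, so 0.03° corresponds to 568.489 m.

568 metres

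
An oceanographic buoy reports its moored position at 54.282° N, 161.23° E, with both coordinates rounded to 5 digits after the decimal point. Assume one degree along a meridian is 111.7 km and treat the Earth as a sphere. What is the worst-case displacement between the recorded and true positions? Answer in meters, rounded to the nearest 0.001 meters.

0.647 meters

Rounding to 5 decimal places leaves each coordinate within ±5e-06° of the true value.
N–S: 5e-06° × 111700 m/° = 0.5585 m.
Longitude error → 5e-06 × 111700 × cos 54.282° = 5e-06 × 111700 × 0.5838 ≈ 0.32605 m.
Combining orthogonally: (0.5585² + 0.32605²)^½ ≈ 0.646708 m.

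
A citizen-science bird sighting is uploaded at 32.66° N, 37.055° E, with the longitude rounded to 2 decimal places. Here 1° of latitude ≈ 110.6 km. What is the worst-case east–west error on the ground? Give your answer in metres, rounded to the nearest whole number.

466 metres

Rounding to 2 decimal places leaves the longitude within ±0.005° of the true value.
Parallels shrink by cos φ, so at 32.66° a degree of longitude is 110600 × 0.8419 ≈ 93112.8 m.
East–west error: 0.005° × 93112.8 m/° ≈ 465.564 m.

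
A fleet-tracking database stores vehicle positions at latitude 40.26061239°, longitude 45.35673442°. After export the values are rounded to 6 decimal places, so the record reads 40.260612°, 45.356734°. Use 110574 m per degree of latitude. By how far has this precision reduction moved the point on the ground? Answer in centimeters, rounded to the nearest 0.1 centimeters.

5.6 centimeters

The latitude changed by +0.00000039° and the longitude by +0.00000042°.
N–S: 0.00000039° × 110574 m/° = 0.0431239 m.
E–W at 40.2606°: 0.00000042° × 110574 × cos 40.2606° = 0.00000042 × 110574 × 0.7631 ≈ 0.0354398 m.
Distance: √(0.0431239² + 0.0354398²) ≈ 0.055818 m.
That is 0.055818 m = 5.5818 cm.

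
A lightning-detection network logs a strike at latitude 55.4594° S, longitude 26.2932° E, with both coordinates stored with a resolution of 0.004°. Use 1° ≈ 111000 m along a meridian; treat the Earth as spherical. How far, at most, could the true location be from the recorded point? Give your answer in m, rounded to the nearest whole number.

255 m

With a 0.004° grid the true value lies within half a step, ±0.004°/2 = ±0.002°, of the stored one.
N–S: 0.002° × 111000 m/° = 222 m.
Longitude error → 0.002 × 111000 × cos 55.4594° = 0.002 × 111000 × 0.5670 ≈ 125.872 m.
The two errors are perpendicular, so the maximum displacement is √(222² + 125.872²) ≈ 255.201 m.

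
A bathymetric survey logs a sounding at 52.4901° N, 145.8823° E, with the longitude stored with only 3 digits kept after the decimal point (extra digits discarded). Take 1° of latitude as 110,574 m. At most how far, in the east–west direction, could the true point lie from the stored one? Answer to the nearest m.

Truncating at 3 decimal places can drop up to a full unit in the last place, so the longitude may be off by as much as 0.001°.
One degree of longitude at 52.4901° is 110574 × cos 52.4901° ≈ 110574 × 0.6089 = 67328.3 m.
East–west error: 0.001° × 67328.3 m/° ≈ 67.3283 m.

67 m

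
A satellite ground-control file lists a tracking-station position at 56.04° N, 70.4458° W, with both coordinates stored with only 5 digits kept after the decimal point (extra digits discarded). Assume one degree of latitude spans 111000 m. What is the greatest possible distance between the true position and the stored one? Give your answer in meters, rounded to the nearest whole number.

Truncating at 5 decimal places can drop up to a full unit in the last place, so each coordinate may be off by as much as 1e-05°.
Latitude error → 1e-05 × 111000 = 1.11 m along the meridian.
E–W at 56.04°: 1e-05° × 111000 × cos 56.04° = 1e-05 × 111000 × 0.5586 ≈ 0.620062 m.
Combining orthogonally: (1.11² + 0.620062²)^½ ≈ 1.27145 m.

1 meters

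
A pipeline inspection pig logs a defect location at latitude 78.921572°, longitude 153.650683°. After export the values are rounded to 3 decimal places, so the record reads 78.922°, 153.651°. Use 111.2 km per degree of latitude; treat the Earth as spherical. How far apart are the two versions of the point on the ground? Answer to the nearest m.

The latitude changed by -0.000428° and the longitude by -0.000317°.
N–S: -0.000428° × 111200 m/° = -47.5936 m.
E–W at 78.922°: -0.000317° × 111200 × cos 78.922° = -0.000317 × 111200 × 0.1921 ≈ -6.77319 m.
Distance: √(47.5936² + 6.77319²) ≈ 48.0731 m.

48 m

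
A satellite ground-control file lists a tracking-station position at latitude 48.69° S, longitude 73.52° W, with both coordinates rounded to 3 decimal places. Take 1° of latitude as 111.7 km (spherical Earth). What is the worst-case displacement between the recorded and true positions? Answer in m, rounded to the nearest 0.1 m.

66.9 m

Rounding to 3 decimal places leaves each coordinate within ±0.0005° of the true value.
North–south component: 0.0005° × 111700 = 55.85 m.
E–W at 48.69°: 0.0005° × 111700 × cos 48.69° = 0.0005 × 111700 × 0.6601 ≈ 36.8684 m.
Worst case both components are at the extreme and orthogonal: √(55.85² + 36.8684²) ≈ 66.9216 m.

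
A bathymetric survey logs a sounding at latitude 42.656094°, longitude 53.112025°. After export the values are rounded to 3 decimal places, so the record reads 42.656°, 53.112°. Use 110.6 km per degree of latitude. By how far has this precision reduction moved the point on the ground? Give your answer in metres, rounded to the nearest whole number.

11 metres

Δlat = 42.656094 − 42.656 = +0.000094°; Δlon = 53.112025 − 53.112 = +0.000025°.
North–south shift: 0.000094 × 110600 = 10.3964 m.
E–W at 42.656°: 0.000025° × 110600 × cos 42.656° = 0.000025 × 110600 × 0.7354 ≈ 2.03348 m.
Hypotenuse of the two orthogonal shifts: √(10.3964² + 2.03348²) = 10.5934 m.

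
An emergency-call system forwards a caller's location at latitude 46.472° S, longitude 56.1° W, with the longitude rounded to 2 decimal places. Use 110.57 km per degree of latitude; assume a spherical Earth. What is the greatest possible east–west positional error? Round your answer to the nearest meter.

381 meters

Rounding to 2 decimal places leaves the longitude within ±0.005° of the true value.
Parallels shrink by cos φ, so at 46.472° a degree of longitude is 110570 × 0.6887 ≈ 76150.6 m.
Maximum E–W displacement: 0.005 × 76150.6 = 380.753 m.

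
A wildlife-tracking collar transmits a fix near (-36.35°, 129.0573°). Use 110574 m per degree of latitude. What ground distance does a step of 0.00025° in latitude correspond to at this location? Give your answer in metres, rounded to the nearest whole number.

Along a meridian 0.00025° is 0.00025 × 110574 = 27.6435 m.

28 metres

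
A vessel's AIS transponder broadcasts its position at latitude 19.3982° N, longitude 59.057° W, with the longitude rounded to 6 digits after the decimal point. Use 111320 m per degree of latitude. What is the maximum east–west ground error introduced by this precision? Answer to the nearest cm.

5 cm

Rounding to 6 decimal places leaves the longitude within ±5e-07° of the true value.
One degree of longitude at 19.3982° is 111320 × cos 19.3982° ≈ 111320 × 0.9432 = 105001 m.
So at most 5e-07° × 105001 ≈ 0.0525004 m east–west.
That is 0.0525004 m = 5.25 cm.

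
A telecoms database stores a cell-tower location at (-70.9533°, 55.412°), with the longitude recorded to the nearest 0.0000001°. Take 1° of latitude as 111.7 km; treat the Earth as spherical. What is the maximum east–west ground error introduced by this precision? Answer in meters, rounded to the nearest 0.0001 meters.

Rounding to 7 decimal places leaves the longitude within ±5e-08° of the true value.
Parallels shrink by cos φ, so at 70.9533° a degree of longitude is 111700 × 0.3263 ≈ 36452 m.
So at most 5e-08° × 36452 ≈ 0.0018226 m east–west.

0.0018 meters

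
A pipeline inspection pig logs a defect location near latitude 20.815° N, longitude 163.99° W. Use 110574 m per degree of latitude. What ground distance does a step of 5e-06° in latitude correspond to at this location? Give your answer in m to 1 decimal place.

0.6 m

Along a meridian 5e-06° is 5e-06 × 110574 = 0.55287 m.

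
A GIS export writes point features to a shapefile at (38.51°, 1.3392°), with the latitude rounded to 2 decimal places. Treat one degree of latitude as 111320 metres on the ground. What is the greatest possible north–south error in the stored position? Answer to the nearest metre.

557 metres

Rounding to 2 decimal places leaves the latitude within ±0.005° of the true value.
Along the meridian that is 0.005° × 111320 m/° = 556.6 m.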